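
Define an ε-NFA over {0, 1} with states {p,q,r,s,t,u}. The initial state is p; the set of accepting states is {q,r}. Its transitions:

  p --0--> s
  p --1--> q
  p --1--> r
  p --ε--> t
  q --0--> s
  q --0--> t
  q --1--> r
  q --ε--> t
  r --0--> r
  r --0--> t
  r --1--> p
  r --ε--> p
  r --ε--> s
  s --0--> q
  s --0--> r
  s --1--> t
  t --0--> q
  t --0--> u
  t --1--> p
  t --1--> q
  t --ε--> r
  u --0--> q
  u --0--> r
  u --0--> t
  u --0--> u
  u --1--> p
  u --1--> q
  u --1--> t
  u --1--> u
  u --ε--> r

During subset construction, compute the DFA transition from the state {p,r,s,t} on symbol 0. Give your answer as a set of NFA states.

{p,q,r,s,t,u}

δ(p,0) = {s}; δ(r,0) = {r,t}; δ(s,0) = {q,r}; δ(t,0) = {q,u}.
Union: {q,r,s,t,u}.
ε-closure gives {p,q,r,s,t,u}.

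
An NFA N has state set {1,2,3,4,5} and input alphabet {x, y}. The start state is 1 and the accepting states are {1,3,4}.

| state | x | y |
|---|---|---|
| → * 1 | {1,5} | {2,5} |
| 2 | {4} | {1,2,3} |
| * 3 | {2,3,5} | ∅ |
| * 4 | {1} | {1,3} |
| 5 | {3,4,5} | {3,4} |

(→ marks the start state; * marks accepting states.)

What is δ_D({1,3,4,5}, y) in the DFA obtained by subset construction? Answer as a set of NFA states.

{1,2,3,4,5}

δ(1,y) = {2,5}; δ(3,y) = ∅; δ(4,y) = {1,3}; δ(5,y) = {3,4}.
Union: {1,2,3,4,5}.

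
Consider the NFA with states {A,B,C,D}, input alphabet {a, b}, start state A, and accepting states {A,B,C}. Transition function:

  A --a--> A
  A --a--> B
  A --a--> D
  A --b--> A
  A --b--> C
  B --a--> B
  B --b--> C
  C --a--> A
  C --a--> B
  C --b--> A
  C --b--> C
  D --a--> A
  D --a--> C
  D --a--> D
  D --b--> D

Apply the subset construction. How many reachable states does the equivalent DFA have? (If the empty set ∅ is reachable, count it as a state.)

5

Start state of the DFA: {A}.
{A} --a--> {A,B,D}  [new]
{A} --b--> {A,C}  [new]
{A,B,D} --a--> {A,B,C,D}  [new]
{A,B,D} --b--> {A,C,D}  [new]
{A,C} --a--> {A,B,D}  [seen]
{A,C} --b--> {A,C}  [seen]
{A,B,C,D} --a--> {A,B,C,D}  [seen]
{A,B,C,D} --b--> {A,C,D}  [seen]
{A,C,D} --a--> {A,B,C,D}  [seen]
{A,C,D} --b--> {A,C,D}  [seen]
Reachable DFA states: {A}, {A,B,D}, {A,C}, {A,B,C,D}, {A,C,D}.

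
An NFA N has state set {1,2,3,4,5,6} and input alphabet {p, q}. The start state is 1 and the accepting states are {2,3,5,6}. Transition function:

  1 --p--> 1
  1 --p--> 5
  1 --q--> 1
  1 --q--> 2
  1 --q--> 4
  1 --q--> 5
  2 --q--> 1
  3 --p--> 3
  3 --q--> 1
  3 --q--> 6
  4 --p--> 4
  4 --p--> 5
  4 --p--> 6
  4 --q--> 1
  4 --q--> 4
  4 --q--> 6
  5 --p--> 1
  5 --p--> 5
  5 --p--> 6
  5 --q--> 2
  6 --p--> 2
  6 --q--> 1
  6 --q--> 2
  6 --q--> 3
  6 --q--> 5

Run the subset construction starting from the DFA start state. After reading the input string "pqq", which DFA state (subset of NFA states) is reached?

Start: {1}.
δ(1,p) = {1,5}.
Union: {1,5}.
After p: {1,5}.
δ(1,q) = {1,2,4,5}; δ(5,q) = {2}.
Union: {1,2,4,5}.
After q: {1,2,4,5}.
δ(1,q) = {1,2,4,5}; δ(2,q) = {1}; δ(4,q) = {1,4,6}; δ(5,q) = {2}.
Union: {1,2,4,5,6}.
After q: {1,2,4,5,6}.

{1,2,4,5,6}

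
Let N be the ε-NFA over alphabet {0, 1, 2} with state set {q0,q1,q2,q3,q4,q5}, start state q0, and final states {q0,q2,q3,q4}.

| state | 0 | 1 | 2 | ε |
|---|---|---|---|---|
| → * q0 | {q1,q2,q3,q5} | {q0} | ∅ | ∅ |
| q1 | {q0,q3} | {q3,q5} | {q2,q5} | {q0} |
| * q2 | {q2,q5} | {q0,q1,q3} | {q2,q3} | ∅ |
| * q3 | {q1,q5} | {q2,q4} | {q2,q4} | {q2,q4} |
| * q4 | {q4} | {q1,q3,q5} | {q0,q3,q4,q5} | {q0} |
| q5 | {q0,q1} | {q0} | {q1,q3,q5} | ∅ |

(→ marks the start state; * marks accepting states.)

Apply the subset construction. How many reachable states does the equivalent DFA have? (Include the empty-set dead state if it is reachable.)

3

Start state of the DFA: {q0} (ε-closure of the NFA start).
{q0} --0--> {q0,q1,q2,q3,q4,q5}  [new]
{q0} --1--> {q0}  [seen]
{q0} --2--> ∅  [new]
{q0,q1,q2,q3,q4,q5} --0--> {q0,q1,q2,q3,q4,q5}  [seen]
{q0,q1,q2,q3,q4,q5} --1--> {q0,q1,q2,q3,q4,q5}  [seen]
{q0,q1,q2,q3,q4,q5} --2--> {q0,q1,q2,q3,q4,q5}  [seen]
∅ --0--> ∅  [seen]
∅ --1--> ∅  [seen]
∅ --2--> ∅  [seen]
Reachable DFA states: {q0}, {q0,q1,q2,q3,q4,q5}, ∅.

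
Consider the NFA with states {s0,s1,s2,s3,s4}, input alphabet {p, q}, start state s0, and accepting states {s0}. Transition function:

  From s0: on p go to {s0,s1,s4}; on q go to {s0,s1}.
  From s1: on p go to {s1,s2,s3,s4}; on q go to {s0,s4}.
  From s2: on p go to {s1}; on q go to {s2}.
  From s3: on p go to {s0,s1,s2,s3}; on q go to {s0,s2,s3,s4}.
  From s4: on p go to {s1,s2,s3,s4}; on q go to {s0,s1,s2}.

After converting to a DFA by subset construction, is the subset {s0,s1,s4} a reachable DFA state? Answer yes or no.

Start state of the DFA: {s0}.
{s0} --p--> {s0,s1,s4}  [new]
{s0} --q--> {s0,s1}  [new]
{s0,s1,s4} --p--> {s0,s1,s2,s3,s4}  [new]
{s0,s1,s4} --q--> {s0,s1,s2,s4}  [new]
{s0,s1} --p--> {s0,s1,s2,s3,s4}  [seen]
{s0,s1} --q--> {s0,s1,s4}  [seen]
{s0,s1,s2,s3,s4} --p--> {s0,s1,s2,s3,s4}  [seen]
{s0,s1,s2,s3,s4} --q--> {s0,s1,s2,s3,s4}  [seen]
{s0,s1,s2,s4} --p--> {s0,s1,s2,s3,s4}  [seen]
{s0,s1,s2,s4} --q--> {s0,s1,s2,s4}  [seen]
Reachable DFA states: {s0}, {s0,s1,s4}, {s0,s1}, {s0,s1,s2,s3,s4}, {s0,s1,s2,s4}.
{s0,s1,s4} is among them.

yes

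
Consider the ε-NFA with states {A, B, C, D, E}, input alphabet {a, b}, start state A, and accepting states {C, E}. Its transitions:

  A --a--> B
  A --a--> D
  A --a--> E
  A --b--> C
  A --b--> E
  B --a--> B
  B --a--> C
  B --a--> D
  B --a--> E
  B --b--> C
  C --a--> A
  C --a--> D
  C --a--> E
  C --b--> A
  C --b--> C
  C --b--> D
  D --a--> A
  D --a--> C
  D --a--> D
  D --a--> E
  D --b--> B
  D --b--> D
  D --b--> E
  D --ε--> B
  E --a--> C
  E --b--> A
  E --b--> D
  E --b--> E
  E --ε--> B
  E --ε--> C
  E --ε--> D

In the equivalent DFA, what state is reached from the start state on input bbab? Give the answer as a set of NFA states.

Start: {A}.
δ(A,b) = {C, E}.
Union: {C, E}.
ε-closure gives {B, C, D, E}.
After b: {B, C, D, E}.
δ(B,b) = {C}; δ(C,b) = {A, C, D}; δ(D,b) = {B, D, E}; δ(E,b) = {A, D, E}.
Union: {A, B, C, D, E}.
After b: {A, B, C, D, E}.
δ(A,a) = {B, D, E}; δ(B,a) = {B, C, D, E}; δ(C,a) = {A, D, E}; δ(D,a) = {A, C, D, E}; δ(E,a) = {C}.
Union: {A, B, C, D, E}.
After a: {A, B, C, D, E}.
δ(A,b) = {C, E}; δ(B,b) = {C}; δ(C,b) = {A, C, D}; δ(D,b) = {B, D, E}; δ(E,b) = {A, D, E}.
Union: {A, B, C, D, E}.
After b: {A, B, C, D, E}.

{A, B, C, D, E}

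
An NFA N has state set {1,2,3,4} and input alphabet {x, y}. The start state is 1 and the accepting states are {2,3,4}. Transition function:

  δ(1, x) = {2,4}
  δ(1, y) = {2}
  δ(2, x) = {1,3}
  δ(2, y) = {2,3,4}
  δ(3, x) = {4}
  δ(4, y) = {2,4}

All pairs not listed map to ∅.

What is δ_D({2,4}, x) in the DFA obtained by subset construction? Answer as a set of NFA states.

{1,3}

δ(2,x) = {1,3}; δ(4,x) = ∅.
Union: {1,3}.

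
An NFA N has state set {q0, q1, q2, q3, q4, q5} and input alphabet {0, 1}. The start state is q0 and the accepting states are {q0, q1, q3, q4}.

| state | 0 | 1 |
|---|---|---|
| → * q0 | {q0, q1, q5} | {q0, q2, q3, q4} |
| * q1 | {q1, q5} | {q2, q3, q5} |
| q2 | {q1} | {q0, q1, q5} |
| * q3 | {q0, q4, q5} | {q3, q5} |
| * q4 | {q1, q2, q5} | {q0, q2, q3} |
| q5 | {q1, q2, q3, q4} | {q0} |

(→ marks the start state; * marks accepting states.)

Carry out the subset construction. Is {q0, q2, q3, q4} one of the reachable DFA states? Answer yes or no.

Start state of the DFA: {q0}.
{q0} --0--> {q0, q1, q5}  [new]
{q0} --1--> {q0, q2, q3, q4}  [new]
{q0, q1, q5} --0--> {q0, q1, q2, q3, q4, q5}  [new]
{q0, q1, q5} --1--> {q0, q2, q3, q4, q5}  [new]
{q0, q2, q3, q4} --0--> {q0, q1, q2, q4, q5}  [new]
{q0, q2, q3, q4} --1--> {q0, q1, q2, q3, q4, q5}  [seen]
{q0, q1, q2, q3, q4, q5} --0--> {q0, q1, q2, q3, q4, q5}  [seen]
{q0, q1, q2, q3, q4, q5} --1--> {q0, q1, q2, q3, q4, q5}  [seen]
{q0, q2, q3, q4, q5} --0--> {q0, q1, q2, q3, q4, q5}  [seen]
{q0, q2, q3, q4, q5} --1--> {q0, q1, q2, q3, q4, q5}  [seen]
{q0, q1, q2, q4, q5} --0--> {q0, q1, q2, q3, q4, q5}  [seen]
{q0, q1, q2, q4, q5} --1--> {q0, q1, q2, q3, q4, q5}  [seen]
Reachable DFA states: {q0}, {q0, q1, q5}, {q0, q2, q3, q4}, {q0, q1, q2, q3, q4, q5}, {q0, q2, q3, q4, q5}, {q0, q1, q2, q4, q5}.
{q0, q2, q3, q4} is among them.

yes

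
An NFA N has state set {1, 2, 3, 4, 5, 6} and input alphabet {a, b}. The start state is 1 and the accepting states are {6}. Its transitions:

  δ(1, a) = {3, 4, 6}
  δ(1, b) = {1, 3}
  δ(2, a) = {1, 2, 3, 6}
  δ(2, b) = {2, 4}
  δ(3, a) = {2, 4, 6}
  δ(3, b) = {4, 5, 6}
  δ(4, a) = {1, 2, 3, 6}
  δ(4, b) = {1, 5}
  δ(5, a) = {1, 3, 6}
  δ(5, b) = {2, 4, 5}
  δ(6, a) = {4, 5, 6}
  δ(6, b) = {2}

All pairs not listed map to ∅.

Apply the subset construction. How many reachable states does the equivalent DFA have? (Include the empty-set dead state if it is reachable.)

9

Start state of the DFA: {1}.
{1} --a--> {3, 4, 6}  [new]
{1} --b--> {1, 3}  [new]
{3, 4, 6} --a--> {1, 2, 3, 4, 5, 6}  [new]
{3, 4, 6} --b--> {1, 2, 4, 5, 6}  [new]
{1, 3} --a--> {2, 3, 4, 6}  [new]
{1, 3} --b--> {1, 3, 4, 5, 6}  [new]
{1, 2, 3, 4, 5, 6} --a--> {1, 2, 3, 4, 5, 6}  [seen]
{1, 2, 3, 4, 5, 6} --b--> {1, 2, 3, 4, 5, 6}  [seen]
{1, 2, 4, 5, 6} --a--> {1, 2, 3, 4, 5, 6}  [seen]
{1, 2, 4, 5, 6} --b--> {1, 2, 3, 4, 5}  [new]
{2, 3, 4, 6} --a--> {1, 2, 3, 4, 5, 6}  [seen]
{2, 3, 4, 6} --b--> {1, 2, 4, 5, 6}  [seen]
{1, 3, 4, 5, 6} --a--> {1, 2, 3, 4, 5, 6}  [seen]
{1, 3, 4, 5, 6} --b--> {1, 2, 3, 4, 5, 6}  [seen]
{1, 2, 3, 4, 5} --a--> {1, 2, 3, 4, 6}  [new]
{1, 2, 3, 4, 5} --b--> {1, 2, 3, 4, 5, 6}  [seen]
{1, 2, 3, 4, 6} --a--> {1, 2, 3, 4, 5, 6}  [seen]
{1, 2, 3, 4, 6} --b--> {1, 2, 3, 4, 5, 6}  [seen]
Reachable DFA states: {1}, {3, 4, 6}, {1, 3}, {1, 2, 3, 4, 5, 6}, {1, 2, 4, 5, 6}, {2, 3, 4, 6}, {1, 3, 4, 5, 6}, {1, 2, 3, 4, 5}, {1, 2, 3, 4, 6}.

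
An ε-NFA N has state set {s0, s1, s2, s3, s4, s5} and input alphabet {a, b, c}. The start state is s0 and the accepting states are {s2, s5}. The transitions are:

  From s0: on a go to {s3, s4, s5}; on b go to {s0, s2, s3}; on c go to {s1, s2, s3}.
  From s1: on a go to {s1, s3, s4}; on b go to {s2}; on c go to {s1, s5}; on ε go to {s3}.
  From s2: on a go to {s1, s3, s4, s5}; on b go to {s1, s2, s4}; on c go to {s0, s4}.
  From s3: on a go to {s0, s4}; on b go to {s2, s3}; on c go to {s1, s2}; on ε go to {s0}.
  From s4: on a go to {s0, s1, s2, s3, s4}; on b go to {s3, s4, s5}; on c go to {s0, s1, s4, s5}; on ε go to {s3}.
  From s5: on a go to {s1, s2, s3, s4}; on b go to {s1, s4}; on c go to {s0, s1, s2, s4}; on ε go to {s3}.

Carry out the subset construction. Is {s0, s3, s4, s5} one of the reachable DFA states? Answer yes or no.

yes

Start state of the DFA: {s0} (ε-closure of the NFA start).
{s0} --a--> {s0, s3, s4, s5}  [new]
{s0} --b--> {s0, s2, s3}  [new]
{s0} --c--> {s0, s1, s2, s3}  [new]
{s0, s3, s4, s5} --a--> {s0, s1, s2, s3, s4, s5}  [new]
{s0, s3, s4, s5} --b--> {s0, s1, s2, s3, s4, s5}  [seen]
{s0, s3, s4, s5} --c--> {s0, s1, s2, s3, s4, s5}  [seen]
{s0, s2, s3} --a--> {s0, s1, s3, s4, s5}  [new]
{s0, s2, s3} --b--> {s0, s1, s2, s3, s4}  [new]
{s0, s2, s3} --c--> {s0, s1, s2, s3, s4}  [seen]
{s0, s1, s2, s3} --a--> {s0, s1, s3, s4, s5}  [seen]
{s0, s1, s2, s3} --b--> {s0, s1, s2, s3, s4}  [seen]
{s0, s1, s2, s3} --c--> {s0, s1, s2, s3, s4, s5}  [seen]
{s0, s1, s2, s3, s4, s5} --a--> {s0, s1, s2, s3, s4, s5}  [seen]
{s0, s1, s2, s3, s4, s5} --b--> {s0, s1, s2, s3, s4, s5}  [seen]
{s0, s1, s2, s3, s4, s5} --c--> {s0, s1, s2, s3, s4, s5}  [seen]
{s0, s1, s3, s4, s5} --a--> {s0, s1, s2, s3, s4, s5}  [seen]
{s0, s1, s3, s4, s5} --b--> {s0, s1, s2, s3, s4, s5}  [seen]
{s0, s1, s3, s4, s5} --c--> {s0, s1, s2, s3, s4, s5}  [seen]
{s0, s1, s2, s3, s4} --a--> {s0, s1, s2, s3, s4, s5}  [seen]
{s0, s1, s2, s3, s4} --b--> {s0, s1, s2, s3, s4, s5}  [seen]
{s0, s1, s2, s3, s4} --c--> {s0, s1, s2, s3, s4, s5}  [seen]
Reachable DFA states: {s0}, {s0, s3, s4, s5}, {s0, s2, s3}, {s0, s1, s2, s3}, {s0, s1, s2, s3, s4, s5}, {s0, s1, s3, s4, s5}, {s0, s1, s2, s3, s4}.
{s0, s3, s4, s5} is among them.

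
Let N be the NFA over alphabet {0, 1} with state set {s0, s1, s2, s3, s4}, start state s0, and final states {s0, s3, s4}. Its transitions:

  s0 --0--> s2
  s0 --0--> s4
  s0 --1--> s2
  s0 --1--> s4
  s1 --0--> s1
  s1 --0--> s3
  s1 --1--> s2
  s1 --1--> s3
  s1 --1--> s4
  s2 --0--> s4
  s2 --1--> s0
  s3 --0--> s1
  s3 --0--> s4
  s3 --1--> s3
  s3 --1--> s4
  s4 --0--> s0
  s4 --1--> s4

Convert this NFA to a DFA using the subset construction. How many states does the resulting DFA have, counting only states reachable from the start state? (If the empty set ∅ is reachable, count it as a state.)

4

Start state of the DFA: {s0}.
{s0} --0--> {s2, s4}  [new]
{s0} --1--> {s2, s4}  [seen]
{s2, s4} --0--> {s0, s4}  [new]
{s2, s4} --1--> {s0, s4}  [seen]
{s0, s4} --0--> {s0, s2, s4}  [new]
{s0, s4} --1--> {s2, s4}  [seen]
{s0, s2, s4} --0--> {s0, s2, s4}  [seen]
{s0, s2, s4} --1--> {s0, s2, s4}  [seen]
Reachable DFA states: {s0}, {s2, s4}, {s0, s4}, {s0, s2, s4}.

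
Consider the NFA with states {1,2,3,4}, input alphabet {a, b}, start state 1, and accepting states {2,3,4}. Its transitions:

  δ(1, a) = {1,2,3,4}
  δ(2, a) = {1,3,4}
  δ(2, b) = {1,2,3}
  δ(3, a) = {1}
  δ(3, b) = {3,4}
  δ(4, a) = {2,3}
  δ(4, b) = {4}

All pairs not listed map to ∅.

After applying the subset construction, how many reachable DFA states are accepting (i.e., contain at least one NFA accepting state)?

1

Start state of the DFA: {1}.
{1} --a--> {1,2,3,4}  [new]
{1} --b--> ∅  [new]
{1,2,3,4} --a--> {1,2,3,4}  [seen]
{1,2,3,4} --b--> {1,2,3,4}  [seen]
∅ --a--> ∅  [seen]
∅ --b--> ∅  [seen]
Reachable DFA states: {1}, {1,2,3,4}, ∅.
Accepting DFA states (contain an NFA accepting state): {1,2,3,4}.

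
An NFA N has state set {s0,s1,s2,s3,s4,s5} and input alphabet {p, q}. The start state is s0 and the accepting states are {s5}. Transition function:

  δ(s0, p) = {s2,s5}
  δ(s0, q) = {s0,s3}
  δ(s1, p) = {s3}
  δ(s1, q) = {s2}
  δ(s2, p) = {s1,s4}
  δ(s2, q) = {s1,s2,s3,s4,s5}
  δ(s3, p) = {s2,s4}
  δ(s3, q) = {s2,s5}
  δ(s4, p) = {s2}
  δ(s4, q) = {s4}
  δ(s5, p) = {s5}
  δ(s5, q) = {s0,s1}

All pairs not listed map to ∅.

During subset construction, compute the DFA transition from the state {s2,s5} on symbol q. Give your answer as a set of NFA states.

{s0,s1,s2,s3,s4,s5}

δ(s2,q) = {s1,s2,s3,s4,s5}; δ(s5,q) = {s0,s1}.
Union: {s0,s1,s2,s3,s4,s5}.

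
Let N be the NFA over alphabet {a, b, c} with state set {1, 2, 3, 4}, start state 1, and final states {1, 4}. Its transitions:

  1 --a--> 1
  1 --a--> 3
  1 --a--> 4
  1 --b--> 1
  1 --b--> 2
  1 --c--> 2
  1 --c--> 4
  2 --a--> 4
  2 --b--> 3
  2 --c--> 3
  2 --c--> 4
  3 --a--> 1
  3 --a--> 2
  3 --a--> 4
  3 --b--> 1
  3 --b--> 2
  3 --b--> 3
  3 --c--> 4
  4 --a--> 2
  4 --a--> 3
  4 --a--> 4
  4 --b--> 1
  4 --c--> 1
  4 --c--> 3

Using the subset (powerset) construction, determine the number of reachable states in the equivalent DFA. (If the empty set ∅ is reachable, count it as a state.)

8

Start state of the DFA: {1}.
{1} --a--> {1, 3, 4}  [new]
{1} --b--> {1, 2}  [new]
{1} --c--> {2, 4}  [new]
{1, 3, 4} --a--> {1, 2, 3, 4}  [new]
{1, 3, 4} --b--> {1, 2, 3}  [new]
{1, 3, 4} --c--> {1, 2, 3, 4}  [seen]
{1, 2} --a--> {1, 3, 4}  [seen]
{1, 2} --b--> {1, 2, 3}  [seen]
{1, 2} --c--> {2, 3, 4}  [new]
{2, 4} --a--> {2, 3, 4}  [seen]
{2, 4} --b--> {1, 3}  [new]
{2, 4} --c--> {1, 3, 4}  [seen]
{1, 2, 3, 4} --a--> {1, 2, 3, 4}  [seen]
{1, 2, 3, 4} --b--> {1, 2, 3}  [seen]
{1, 2, 3, 4} --c--> {1, 2, 3, 4}  [seen]
{1, 2, 3} --a--> {1, 2, 3, 4}  [seen]
{1, 2, 3} --b--> {1, 2, 3}  [seen]
{1, 2, 3} --c--> {2, 3, 4}  [seen]
{2, 3, 4} --a--> {1, 2, 3, 4}  [seen]
{2, 3, 4} --b--> {1, 2, 3}  [seen]
{2, 3, 4} --c--> {1, 3, 4}  [seen]
{1, 3} --a--> {1, 2, 3, 4}  [seen]
{1, 3} --b--> {1, 2, 3}  [seen]
{1, 3} --c--> {2, 4}  [seen]
Reachable DFA states: {1}, {1, 3, 4}, {1, 2}, {2, 4}, {1, 2, 3, 4}, {1, 2, 3}, {2, 3, 4}, {1, 3}.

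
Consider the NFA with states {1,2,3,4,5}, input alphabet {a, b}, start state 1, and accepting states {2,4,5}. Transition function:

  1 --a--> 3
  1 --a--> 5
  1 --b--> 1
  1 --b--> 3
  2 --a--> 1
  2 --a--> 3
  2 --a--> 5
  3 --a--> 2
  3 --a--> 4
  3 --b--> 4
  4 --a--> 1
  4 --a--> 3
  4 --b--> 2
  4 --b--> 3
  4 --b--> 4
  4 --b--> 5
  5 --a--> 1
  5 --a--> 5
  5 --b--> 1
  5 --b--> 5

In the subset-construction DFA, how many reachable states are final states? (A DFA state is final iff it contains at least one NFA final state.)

Start state of the DFA: {1}.
{1} --a--> {3,5}  [new]
{1} --b--> {1,3}  [new]
{3,5} --a--> {1,2,4,5}  [new]
{3,5} --b--> {1,4,5}  [new]
{1,3} --a--> {2,3,4,5}  [new]
{1,3} --b--> {1,3,4}  [new]
{1,2,4,5} --a--> {1,3,5}  [new]
{1,2,4,5} --b--> {1,2,3,4,5}  [new]
{1,4,5} --a--> {1,3,5}  [seen]
{1,4,5} --b--> {1,2,3,4,5}  [seen]
{2,3,4,5} --a--> {1,2,3,4,5}  [seen]
{2,3,4,5} --b--> {1,2,3,4,5}  [seen]
{1,3,4} --a--> {1,2,3,4,5}  [seen]
{1,3,4} --b--> {1,2,3,4,5}  [seen]
{1,3,5} --a--> {1,2,3,4,5}  [seen]
{1,3,5} --b--> {1,3,4,5}  [new]
{1,2,3,4,5} --a--> {1,2,3,4,5}  [seen]
{1,2,3,4,5} --b--> {1,2,3,4,5}  [seen]
{1,3,4,5} --a--> {1,2,3,4,5}  [seen]
{1,3,4,5} --b--> {1,2,3,4,5}  [seen]
Reachable DFA states: {1}, {3,5}, {1,3}, {1,2,4,5}, {1,4,5}, {2,3,4,5}, {1,3,4}, {1,3,5}, {1,2,3,4,5}, {1,3,4,5}.
Accepting DFA states (contain an NFA accepting state): {3,5}, {1,2,4,5}, {1,4,5}, {2,3,4,5}, {1,3,4}, {1,3,5}, {1,2,3,4,5}, {1,3,4,5}.

8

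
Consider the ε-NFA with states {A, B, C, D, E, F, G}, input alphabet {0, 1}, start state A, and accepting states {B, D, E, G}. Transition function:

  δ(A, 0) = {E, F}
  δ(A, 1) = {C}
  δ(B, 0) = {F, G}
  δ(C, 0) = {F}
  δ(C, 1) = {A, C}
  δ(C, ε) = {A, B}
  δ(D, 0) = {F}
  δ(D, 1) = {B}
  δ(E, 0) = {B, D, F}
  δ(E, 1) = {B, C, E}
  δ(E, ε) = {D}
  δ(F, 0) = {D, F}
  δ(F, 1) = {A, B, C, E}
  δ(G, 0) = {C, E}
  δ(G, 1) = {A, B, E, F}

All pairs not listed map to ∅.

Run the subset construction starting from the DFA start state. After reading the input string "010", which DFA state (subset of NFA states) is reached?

{B, D, E, F, G}

Start: {A}.
δ(A,0) = {E, F}.
Union: {E, F}.
ε-closure gives {D, E, F}.
After 0: {D, E, F}.
δ(D,1) = {B}; δ(E,1) = {B, C, E}; δ(F,1) = {A, B, C, E}.
Union: {A, B, C, E}.
ε-closure gives {A, B, C, D, E}.
After 1: {A, B, C, D, E}.
δ(A,0) = {E, F}; δ(B,0) = {F, G}; δ(C,0) = {F}; δ(D,0) = {F}; δ(E,0) = {B, D, F}.
Union: {B, D, E, F, G}.
After 0: {B, D, E, F, G}.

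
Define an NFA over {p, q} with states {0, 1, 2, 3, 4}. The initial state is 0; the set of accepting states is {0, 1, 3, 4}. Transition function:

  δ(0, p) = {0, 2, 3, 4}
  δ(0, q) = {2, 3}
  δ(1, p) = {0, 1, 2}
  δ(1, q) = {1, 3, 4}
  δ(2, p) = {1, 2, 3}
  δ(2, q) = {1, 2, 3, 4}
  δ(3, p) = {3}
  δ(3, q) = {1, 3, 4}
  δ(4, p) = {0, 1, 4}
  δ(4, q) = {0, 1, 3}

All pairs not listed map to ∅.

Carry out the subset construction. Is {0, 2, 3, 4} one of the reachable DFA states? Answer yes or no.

Start state of the DFA: {0}.
{0} --p--> {0, 2, 3, 4}  [new]
{0} --q--> {2, 3}  [new]
{0, 2, 3, 4} --p--> {0, 1, 2, 3, 4}  [new]
{0, 2, 3, 4} --q--> {0, 1, 2, 3, 4}  [seen]
{2, 3} --p--> {1, 2, 3}  [new]
{2, 3} --q--> {1, 2, 3, 4}  [new]
{0, 1, 2, 3, 4} --p--> {0, 1, 2, 3, 4}  [seen]
{0, 1, 2, 3, 4} --q--> {0, 1, 2, 3, 4}  [seen]
{1, 2, 3} --p--> {0, 1, 2, 3}  [new]
{1, 2, 3} --q--> {1, 2, 3, 4}  [seen]
{1, 2, 3, 4} --p--> {0, 1, 2, 3, 4}  [seen]
{1, 2, 3, 4} --q--> {0, 1, 2, 3, 4}  [seen]
{0, 1, 2, 3} --p--> {0, 1, 2, 3, 4}  [seen]
{0, 1, 2, 3} --q--> {1, 2, 3, 4}  [seen]
Reachable DFA states: {0}, {0, 2, 3, 4}, {2, 3}, {0, 1, 2, 3, 4}, {1, 2, 3}, {1, 2, 3, 4}, {0, 1, 2, 3}.
{0, 2, 3, 4} is among them.

yes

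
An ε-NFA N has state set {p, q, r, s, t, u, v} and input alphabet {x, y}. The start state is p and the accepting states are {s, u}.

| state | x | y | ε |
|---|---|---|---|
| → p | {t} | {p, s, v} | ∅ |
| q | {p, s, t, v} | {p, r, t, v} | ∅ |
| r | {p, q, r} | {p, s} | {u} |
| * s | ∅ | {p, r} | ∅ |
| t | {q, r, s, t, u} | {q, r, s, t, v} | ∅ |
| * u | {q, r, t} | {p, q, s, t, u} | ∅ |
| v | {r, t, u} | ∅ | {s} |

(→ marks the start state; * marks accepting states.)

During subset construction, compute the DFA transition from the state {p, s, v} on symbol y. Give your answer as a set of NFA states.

{p, r, s, u, v}

δ(p,y) = {p, s, v}; δ(s,y) = {p, r}; δ(v,y) = ∅.
Union: {p, r, s, v}.
ε-closure gives {p, r, s, u, v}.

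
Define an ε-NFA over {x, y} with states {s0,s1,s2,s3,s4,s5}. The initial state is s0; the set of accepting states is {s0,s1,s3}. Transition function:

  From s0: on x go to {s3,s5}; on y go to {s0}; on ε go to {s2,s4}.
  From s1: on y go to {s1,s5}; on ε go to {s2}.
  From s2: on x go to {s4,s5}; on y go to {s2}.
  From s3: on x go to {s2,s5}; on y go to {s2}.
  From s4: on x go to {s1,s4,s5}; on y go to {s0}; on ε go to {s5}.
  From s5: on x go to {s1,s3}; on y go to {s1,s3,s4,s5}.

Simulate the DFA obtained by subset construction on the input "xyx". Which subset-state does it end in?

{s1,s2,s3,s4,s5}

Start: {s0,s2,s4,s5}.
δ(s0,x) = {s3,s5}; δ(s2,x) = {s4,s5}; δ(s4,x) = {s1,s4,s5}; δ(s5,x) = {s1,s3}.
Union: {s1,s3,s4,s5}.
ε-closure gives {s1,s2,s3,s4,s5}.
After x: {s1,s2,s3,s4,s5}.
δ(s1,y) = {s1,s5}; δ(s2,y) = {s2}; δ(s3,y) = {s2}; δ(s4,y) = {s0}; δ(s5,y) = {s1,s3,s4,s5}.
Union: {s0,s1,s2,s3,s4,s5}.
After y: {s0,s1,s2,s3,s4,s5}.
δ(s0,x) = {s3,s5}; δ(s1,x) = ∅; δ(s2,x) = {s4,s5}; δ(s3,x) = {s2,s5}; δ(s4,x) = {s1,s4,s5}; δ(s5,x) = {s1,s3}.
Union: {s1,s2,s3,s4,s5}.
After x: {s1,s2,s3,s4,s5}.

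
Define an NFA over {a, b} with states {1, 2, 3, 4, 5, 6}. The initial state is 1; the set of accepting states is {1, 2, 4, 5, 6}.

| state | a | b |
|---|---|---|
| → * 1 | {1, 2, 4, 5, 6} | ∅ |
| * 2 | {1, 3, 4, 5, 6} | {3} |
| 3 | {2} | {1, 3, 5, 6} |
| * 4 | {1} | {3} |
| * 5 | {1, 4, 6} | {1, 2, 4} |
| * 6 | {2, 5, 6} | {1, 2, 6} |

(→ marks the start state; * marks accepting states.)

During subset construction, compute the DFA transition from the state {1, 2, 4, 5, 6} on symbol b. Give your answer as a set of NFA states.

{1, 2, 3, 4, 6}

δ(1,b) = ∅; δ(2,b) = {3}; δ(4,b) = {3}; δ(5,b) = {1, 2, 4}; δ(6,b) = {1, 2, 6}.
Union: {1, 2, 3, 4, 6}.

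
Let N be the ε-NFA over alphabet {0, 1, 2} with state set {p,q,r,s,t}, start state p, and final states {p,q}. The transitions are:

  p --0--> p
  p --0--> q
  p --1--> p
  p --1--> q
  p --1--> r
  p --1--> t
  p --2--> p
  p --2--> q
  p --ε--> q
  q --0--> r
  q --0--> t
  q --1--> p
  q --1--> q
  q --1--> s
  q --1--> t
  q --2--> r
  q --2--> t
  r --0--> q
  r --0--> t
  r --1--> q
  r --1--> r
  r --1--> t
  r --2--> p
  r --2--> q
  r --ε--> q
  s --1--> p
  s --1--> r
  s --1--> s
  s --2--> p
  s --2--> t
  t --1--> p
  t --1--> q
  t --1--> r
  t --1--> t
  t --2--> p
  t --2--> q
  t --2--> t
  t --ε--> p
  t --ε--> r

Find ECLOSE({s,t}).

{p,q,r,s,t}

Begin with {s,t}.
t →ε {p,r}; add p, r.
r →ε {q}; add q.
ε-closure = {p,q,r,s,t}.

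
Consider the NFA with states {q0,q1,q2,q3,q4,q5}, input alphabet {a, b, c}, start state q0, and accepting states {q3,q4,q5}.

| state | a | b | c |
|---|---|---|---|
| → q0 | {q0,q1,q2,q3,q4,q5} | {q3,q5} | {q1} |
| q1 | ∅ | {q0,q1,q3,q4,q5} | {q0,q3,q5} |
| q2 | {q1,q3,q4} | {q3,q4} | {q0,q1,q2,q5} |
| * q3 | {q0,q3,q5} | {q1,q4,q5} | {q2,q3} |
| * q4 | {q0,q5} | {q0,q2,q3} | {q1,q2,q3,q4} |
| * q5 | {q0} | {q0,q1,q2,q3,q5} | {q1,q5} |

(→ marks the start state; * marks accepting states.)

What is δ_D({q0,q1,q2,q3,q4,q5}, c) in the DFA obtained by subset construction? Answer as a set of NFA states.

δ(q0,c) = {q1}; δ(q1,c) = {q0,q3,q5}; δ(q2,c) = {q0,q1,q2,q5}; δ(q3,c) = {q2,q3}; δ(q4,c) = {q1,q2,q3,q4}; δ(q5,c) = {q1,q5}.
Union: {q0,q1,q2,q3,q4,q5}.

{q0,q1,q2,q3,q4,q5}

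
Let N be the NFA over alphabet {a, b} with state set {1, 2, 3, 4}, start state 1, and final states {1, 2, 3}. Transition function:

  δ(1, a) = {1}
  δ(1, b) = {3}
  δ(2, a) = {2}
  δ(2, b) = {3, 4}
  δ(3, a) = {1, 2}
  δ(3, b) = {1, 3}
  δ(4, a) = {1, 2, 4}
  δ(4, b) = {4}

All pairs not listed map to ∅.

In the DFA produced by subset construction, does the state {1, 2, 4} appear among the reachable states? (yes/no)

Start state of the DFA: {1}.
{1} --a--> {1}  [seen]
{1} --b--> {3}  [new]
{3} --a--> {1, 2}  [new]
{3} --b--> {1, 3}  [new]
{1, 2} --a--> {1, 2}  [seen]
{1, 2} --b--> {3, 4}  [new]
{1, 3} --a--> {1, 2}  [seen]
{1, 3} --b--> {1, 3}  [seen]
{3, 4} --a--> {1, 2, 4}  [new]
{3, 4} --b--> {1, 3, 4}  [new]
{1, 2, 4} --a--> {1, 2, 4}  [seen]
{1, 2, 4} --b--> {3, 4}  [seen]
{1, 3, 4} --a--> {1, 2, 4}  [seen]
{1, 3, 4} --b--> {1, 3, 4}  [seen]
Reachable DFA states: {1}, {3}, {1, 2}, {1, 3}, {3, 4}, {1, 2, 4}, {1, 3, 4}.
{1, 2, 4} is among them.

yes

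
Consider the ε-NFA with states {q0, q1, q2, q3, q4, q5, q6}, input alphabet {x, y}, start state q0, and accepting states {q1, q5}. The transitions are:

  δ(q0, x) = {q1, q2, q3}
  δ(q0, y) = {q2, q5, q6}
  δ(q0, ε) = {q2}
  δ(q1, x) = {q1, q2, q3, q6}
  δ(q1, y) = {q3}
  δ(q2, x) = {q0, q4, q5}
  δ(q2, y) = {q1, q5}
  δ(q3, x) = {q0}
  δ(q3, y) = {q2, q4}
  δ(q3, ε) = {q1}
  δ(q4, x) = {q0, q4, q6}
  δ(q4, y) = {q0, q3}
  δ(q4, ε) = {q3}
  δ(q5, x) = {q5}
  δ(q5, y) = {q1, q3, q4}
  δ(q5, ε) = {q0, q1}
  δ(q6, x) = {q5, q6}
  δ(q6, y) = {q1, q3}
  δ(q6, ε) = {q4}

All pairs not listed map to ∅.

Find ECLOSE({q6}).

{q1, q3, q4, q6}

Begin with {q6}.
q6 →ε {q4}; add q4.
q4 →ε {q3}; add q3.
q3 →ε {q1}; add q1.
ε-closure = {q1, q3, q4, q6}.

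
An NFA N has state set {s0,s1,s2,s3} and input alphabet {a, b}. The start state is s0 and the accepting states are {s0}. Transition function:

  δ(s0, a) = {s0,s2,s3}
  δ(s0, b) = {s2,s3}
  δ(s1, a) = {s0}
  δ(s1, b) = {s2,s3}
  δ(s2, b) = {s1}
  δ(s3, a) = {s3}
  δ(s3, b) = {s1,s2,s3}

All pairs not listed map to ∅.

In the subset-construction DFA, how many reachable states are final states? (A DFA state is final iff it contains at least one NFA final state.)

Start state of the DFA: {s0}.
{s0} --a--> {s0,s2,s3}  [new]
{s0} --b--> {s2,s3}  [new]
{s0,s2,s3} --a--> {s0,s2,s3}  [seen]
{s0,s2,s3} --b--> {s1,s2,s3}  [new]
{s2,s3} --a--> {s3}  [new]
{s2,s3} --b--> {s1,s2,s3}  [seen]
{s1,s2,s3} --a--> {s0,s3}  [new]
{s1,s2,s3} --b--> {s1,s2,s3}  [seen]
{s3} --a--> {s3}  [seen]
{s3} --b--> {s1,s2,s3}  [seen]
{s0,s3} --a--> {s0,s2,s3}  [seen]
{s0,s3} --b--> {s1,s2,s3}  [seen]
Reachable DFA states: {s0}, {s0,s2,s3}, {s2,s3}, {s1,s2,s3}, {s3}, {s0,s3}.
Accepting DFA states (contain an NFA accepting state): {s0}, {s0,s2,s3}, {s0,s3}.

3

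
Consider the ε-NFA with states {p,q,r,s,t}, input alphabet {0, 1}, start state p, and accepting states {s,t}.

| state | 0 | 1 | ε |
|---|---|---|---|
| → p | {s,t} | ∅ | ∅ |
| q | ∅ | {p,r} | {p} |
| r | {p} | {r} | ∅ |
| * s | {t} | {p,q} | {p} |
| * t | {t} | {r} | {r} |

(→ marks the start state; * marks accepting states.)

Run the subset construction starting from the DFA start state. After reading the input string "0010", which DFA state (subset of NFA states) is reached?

Start: {p}.
δ(p,0) = {s,t}.
Union: {s,t}.
ε-closure gives {p,r,s,t}.
After 0: {p,r,s,t}.
δ(p,0) = {s,t}; δ(r,0) = {p}; δ(s,0) = {t}; δ(t,0) = {t}.
Union: {p,s,t}.
ε-closure gives {p,r,s,t}.
After 0: {p,r,s,t}.
δ(p,1) = ∅; δ(r,1) = {r}; δ(s,1) = {p,q}; δ(t,1) = {r}.
Union: {p,q,r}.
After 1: {p,q,r}.
δ(p,0) = {s,t}; δ(q,0) = ∅; δ(r,0) = {p}.
Union: {p,s,t}.
ε-closure gives {p,r,s,t}.
After 0: {p,r,s,t}.

{p,r,s,t}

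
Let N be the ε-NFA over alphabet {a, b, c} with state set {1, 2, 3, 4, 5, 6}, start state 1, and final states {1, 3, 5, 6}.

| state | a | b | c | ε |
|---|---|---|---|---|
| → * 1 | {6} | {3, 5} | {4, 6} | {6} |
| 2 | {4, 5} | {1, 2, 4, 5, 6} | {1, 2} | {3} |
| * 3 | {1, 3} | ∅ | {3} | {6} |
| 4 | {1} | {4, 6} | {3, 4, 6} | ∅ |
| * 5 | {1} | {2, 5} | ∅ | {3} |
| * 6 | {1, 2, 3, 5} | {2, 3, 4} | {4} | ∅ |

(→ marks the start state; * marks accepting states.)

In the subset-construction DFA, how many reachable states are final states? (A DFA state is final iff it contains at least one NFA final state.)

8

Start state of the DFA: {1, 6} (ε-closure of the NFA start).
{1, 6} --a--> {1, 2, 3, 5, 6}  [new]
{1, 6} --b--> {2, 3, 4, 5, 6}  [new]
{1, 6} --c--> {4, 6}  [new]
{1, 2, 3, 5, 6} --a--> {1, 2, 3, 4, 5, 6}  [new]
{1, 2, 3, 5, 6} --b--> {1, 2, 3, 4, 5, 6}  [seen]
{1, 2, 3, 5, 6} --c--> {1, 2, 3, 4, 6}  [new]
{2, 3, 4, 5, 6} --a--> {1, 2, 3, 4, 5, 6}  [seen]
{2, 3, 4, 5, 6} --b--> {1, 2, 3, 4, 5, 6}  [seen]
{2, 3, 4, 5, 6} --c--> {1, 2, 3, 4, 6}  [seen]
{4, 6} --a--> {1, 2, 3, 5, 6}  [seen]
{4, 6} --b--> {2, 3, 4, 6}  [new]
{4, 6} --c--> {3, 4, 6}  [new]
{1, 2, 3, 4, 5, 6} --a--> {1, 2, 3, 4, 5, 6}  [seen]
{1, 2, 3, 4, 5, 6} --b--> {1, 2, 3, 4, 5, 6}  [seen]
{1, 2, 3, 4, 5, 6} --c--> {1, 2, 3, 4, 6}  [seen]
{1, 2, 3, 4, 6} --a--> {1, 2, 3, 4, 5, 6}  [seen]
{1, 2, 3, 4, 6} --b--> {1, 2, 3, 4, 5, 6}  [seen]
{1, 2, 3, 4, 6} --c--> {1, 2, 3, 4, 6}  [seen]
{2, 3, 4, 6} --a--> {1, 2, 3, 4, 5, 6}  [seen]
{2, 3, 4, 6} --b--> {1, 2, 3, 4, 5, 6}  [seen]
{2, 3, 4, 6} --c--> {1, 2, 3, 4, 6}  [seen]
{3, 4, 6} --a--> {1, 2, 3, 5, 6}  [seen]
{3, 4, 6} --b--> {2, 3, 4, 6}  [seen]
{3, 4, 6} --c--> {3, 4, 6}  [seen]
Reachable DFA states: {1, 6}, {1, 2, 3, 5, 6}, {2, 3, 4, 5, 6}, {4, 6}, {1, 2, 3, 4, 5, 6}, {1, 2, 3, 4, 6}, {2, 3, 4, 6}, {3, 4, 6}.
Accepting DFA states (contain an NFA accepting state): {1, 6}, {1, 2, 3, 5, 6}, {2, 3, 4, 5, 6}, {4, 6}, {1, 2, 3, 4, 5, 6}, {1, 2, 3, 4, 6}, {2, 3, 4, 6}, {3, 4, 6}.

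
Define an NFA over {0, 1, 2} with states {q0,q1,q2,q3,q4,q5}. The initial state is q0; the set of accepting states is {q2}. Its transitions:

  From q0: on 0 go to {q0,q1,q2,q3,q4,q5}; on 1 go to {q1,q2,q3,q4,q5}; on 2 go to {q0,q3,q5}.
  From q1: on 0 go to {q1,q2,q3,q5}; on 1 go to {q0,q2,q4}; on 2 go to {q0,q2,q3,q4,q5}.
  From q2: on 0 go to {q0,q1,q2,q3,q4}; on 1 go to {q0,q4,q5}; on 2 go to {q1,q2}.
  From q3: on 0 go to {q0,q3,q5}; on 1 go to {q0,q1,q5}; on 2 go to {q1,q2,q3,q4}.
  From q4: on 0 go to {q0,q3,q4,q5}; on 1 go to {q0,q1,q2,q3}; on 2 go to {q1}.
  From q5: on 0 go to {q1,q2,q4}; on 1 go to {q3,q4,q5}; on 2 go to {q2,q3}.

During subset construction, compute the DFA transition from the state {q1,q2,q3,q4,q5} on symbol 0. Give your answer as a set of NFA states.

δ(q1,0) = {q1,q2,q3,q5}; δ(q2,0) = {q0,q1,q2,q3,q4}; δ(q3,0) = {q0,q3,q5}; δ(q4,0) = {q0,q3,q4,q5}; δ(q5,0) = {q1,q2,q4}.
Union: {q0,q1,q2,q3,q4,q5}.

{q0,q1,q2,q3,q4,q5}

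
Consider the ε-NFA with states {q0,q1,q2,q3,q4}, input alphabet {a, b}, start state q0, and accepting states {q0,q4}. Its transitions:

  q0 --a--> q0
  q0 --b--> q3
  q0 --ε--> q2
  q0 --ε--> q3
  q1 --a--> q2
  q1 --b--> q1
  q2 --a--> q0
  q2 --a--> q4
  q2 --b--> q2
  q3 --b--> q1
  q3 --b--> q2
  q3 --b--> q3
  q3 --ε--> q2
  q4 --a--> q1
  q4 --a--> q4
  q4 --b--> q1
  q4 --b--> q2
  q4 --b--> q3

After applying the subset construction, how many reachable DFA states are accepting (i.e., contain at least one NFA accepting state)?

Start state of the DFA: {q0,q2,q3} (ε-closure of the NFA start).
{q0,q2,q3} --a--> {q0,q2,q3,q4}  [new]
{q0,q2,q3} --b--> {q1,q2,q3}  [new]
{q0,q2,q3,q4} --a--> {q0,q1,q2,q3,q4}  [new]
{q0,q2,q3,q4} --b--> {q1,q2,q3}  [seen]
{q1,q2,q3} --a--> {q0,q2,q3,q4}  [seen]
{q1,q2,q3} --b--> {q1,q2,q3}  [seen]
{q0,q1,q2,q3,q4} --a--> {q0,q1,q2,q3,q4}  [seen]
{q0,q1,q2,q3,q4} --b--> {q1,q2,q3}  [seen]
Reachable DFA states: {q0,q2,q3}, {q0,q2,q3,q4}, {q1,q2,q3}, {q0,q1,q2,q3,q4}.
Accepting DFA states (contain an NFA accepting state): {q0,q2,q3}, {q0,q2,q3,q4}, {q0,q1,q2,q3,q4}.

3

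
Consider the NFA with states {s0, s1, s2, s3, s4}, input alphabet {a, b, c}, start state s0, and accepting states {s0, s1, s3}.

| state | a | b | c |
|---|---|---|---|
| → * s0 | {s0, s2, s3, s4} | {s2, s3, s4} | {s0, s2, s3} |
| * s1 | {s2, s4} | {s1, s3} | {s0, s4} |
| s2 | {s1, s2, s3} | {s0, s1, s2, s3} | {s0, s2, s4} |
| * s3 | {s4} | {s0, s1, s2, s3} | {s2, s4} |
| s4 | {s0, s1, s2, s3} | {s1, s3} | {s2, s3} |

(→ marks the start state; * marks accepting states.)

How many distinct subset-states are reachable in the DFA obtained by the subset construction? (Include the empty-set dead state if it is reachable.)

Start state of the DFA: {s0}.
{s0} --a--> {s0, s2, s3, s4}  [new]
{s0} --b--> {s2, s3, s4}  [new]
{s0} --c--> {s0, s2, s3}  [new]
{s0, s2, s3, s4} --a--> {s0, s1, s2, s3, s4}  [new]
{s0, s2, s3, s4} --b--> {s0, s1, s2, s3, s4}  [seen]
{s0, s2, s3, s4} --c--> {s0, s2, s3, s4}  [seen]
{s2, s3, s4} --a--> {s0, s1, s2, s3, s4}  [seen]
{s2, s3, s4} --b--> {s0, s1, s2, s3}  [new]
{s2, s3, s4} --c--> {s0, s2, s3, s4}  [seen]
{s0, s2, s3} --a--> {s0, s1, s2, s3, s4}  [seen]
{s0, s2, s3} --b--> {s0, s1, s2, s3, s4}  [seen]
{s0, s2, s3} --c--> {s0, s2, s3, s4}  [seen]
{s0, s1, s2, s3, s4} --a--> {s0, s1, s2, s3, s4}  [seen]
{s0, s1, s2, s3, s4} --b--> {s0, s1, s2, s3, s4}  [seen]
{s0, s1, s2, s3, s4} --c--> {s0, s2, s3, s4}  [seen]
{s0, s1, s2, s3} --a--> {s0, s1, s2, s3, s4}  [seen]
{s0, s1, s2, s3} --b--> {s0, s1, s2, s3, s4}  [seen]
{s0, s1, s2, s3} --c--> {s0, s2, s3, s4}  [seen]
Reachable DFA states: {s0}, {s0, s2, s3, s4}, {s2, s3, s4}, {s0, s2, s3}, {s0, s1, s2, s3, s4}, {s0, s1, s2, s3}.

6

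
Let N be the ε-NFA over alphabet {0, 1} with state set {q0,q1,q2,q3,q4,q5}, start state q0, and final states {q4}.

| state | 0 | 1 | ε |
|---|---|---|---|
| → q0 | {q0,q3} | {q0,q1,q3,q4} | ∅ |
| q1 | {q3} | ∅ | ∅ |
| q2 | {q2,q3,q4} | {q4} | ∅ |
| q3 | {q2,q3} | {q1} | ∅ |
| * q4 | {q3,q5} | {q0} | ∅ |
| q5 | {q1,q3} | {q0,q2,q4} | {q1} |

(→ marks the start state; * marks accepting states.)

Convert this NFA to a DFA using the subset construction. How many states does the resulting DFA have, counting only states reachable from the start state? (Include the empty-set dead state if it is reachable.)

Start state of the DFA: {q0} (ε-closure of the NFA start).
{q0} --0--> {q0,q3}  [new]
{q0} --1--> {q0,q1,q3,q4}  [new]
{q0,q3} --0--> {q0,q2,q3}  [new]
{q0,q3} --1--> {q0,q1,q3,q4}  [seen]
{q0,q1,q3,q4} --0--> {q0,q1,q2,q3,q5}  [new]
{q0,q1,q3,q4} --1--> {q0,q1,q3,q4}  [seen]
{q0,q2,q3} --0--> {q0,q2,q3,q4}  [new]
{q0,q2,q3} --1--> {q0,q1,q3,q4}  [seen]
{q0,q1,q2,q3,q5} --0--> {q0,q1,q2,q3,q4}  [new]
{q0,q1,q2,q3,q5} --1--> {q0,q1,q2,q3,q4}  [seen]
{q0,q2,q3,q4} --0--> {q0,q1,q2,q3,q4,q5}  [new]
{q0,q2,q3,q4} --1--> {q0,q1,q3,q4}  [seen]
{q0,q1,q2,q3,q4} --0--> {q0,q1,q2,q3,q4,q5}  [seen]
{q0,q1,q2,q3,q4} --1--> {q0,q1,q3,q4}  [seen]
{q0,q1,q2,q3,q4,q5} --0--> {q0,q1,q2,q3,q4,q5}  [seen]
{q0,q1,q2,q3,q4,q5} --1--> {q0,q1,q2,q3,q4}  [seen]
Reachable DFA states: {q0}, {q0,q3}, {q0,q1,q3,q4}, {q0,q2,q3}, {q0,q1,q2,q3,q5}, {q0,q2,q3,q4}, {q0,q1,q2,q3,q4}, {q0,q1,q2,q3,q4,q5}.

8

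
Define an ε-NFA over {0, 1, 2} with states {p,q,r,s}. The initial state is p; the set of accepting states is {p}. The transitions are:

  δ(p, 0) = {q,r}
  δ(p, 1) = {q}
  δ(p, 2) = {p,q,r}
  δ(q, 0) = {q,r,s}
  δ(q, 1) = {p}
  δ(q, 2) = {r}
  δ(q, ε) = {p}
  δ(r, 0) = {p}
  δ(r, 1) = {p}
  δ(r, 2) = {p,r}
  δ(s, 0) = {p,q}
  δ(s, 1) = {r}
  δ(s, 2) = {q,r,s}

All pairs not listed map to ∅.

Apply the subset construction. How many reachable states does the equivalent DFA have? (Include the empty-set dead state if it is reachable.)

Start state of the DFA: {p} (ε-closure of the NFA start).
{p} --0--> {p,q,r}  [new]
{p} --1--> {p,q}  [new]
{p} --2--> {p,q,r}  [seen]
{p,q,r} --0--> {p,q,r,s}  [new]
{p,q,r} --1--> {p,q}  [seen]
{p,q,r} --2--> {p,q,r}  [seen]
{p,q} --0--> {p,q,r,s}  [seen]
{p,q} --1--> {p,q}  [seen]
{p,q} --2--> {p,q,r}  [seen]
{p,q,r,s} --0--> {p,q,r,s}  [seen]
{p,q,r,s} --1--> {p,q,r}  [seen]
{p,q,r,s} --2--> {p,q,r,s}  [seen]
Reachable DFA states: {p}, {p,q,r}, {p,q}, {p,q,r,s}.

4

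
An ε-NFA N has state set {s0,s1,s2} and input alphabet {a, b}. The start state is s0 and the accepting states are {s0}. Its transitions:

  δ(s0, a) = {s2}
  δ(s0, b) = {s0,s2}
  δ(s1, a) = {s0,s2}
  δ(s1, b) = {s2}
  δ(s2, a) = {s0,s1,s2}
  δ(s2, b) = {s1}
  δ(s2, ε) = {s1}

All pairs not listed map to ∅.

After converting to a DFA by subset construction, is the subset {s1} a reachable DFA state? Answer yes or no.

Start state of the DFA: {s0} (ε-closure of the NFA start).
{s0} --a--> {s1,s2}  [new]
{s0} --b--> {s0,s1,s2}  [new]
{s1,s2} --a--> {s0,s1,s2}  [seen]
{s1,s2} --b--> {s1,s2}  [seen]
{s0,s1,s2} --a--> {s0,s1,s2}  [seen]
{s0,s1,s2} --b--> {s0,s1,s2}  [seen]
Reachable DFA states: {s0}, {s1,s2}, {s0,s1,s2}.
{s1} is not among them.

no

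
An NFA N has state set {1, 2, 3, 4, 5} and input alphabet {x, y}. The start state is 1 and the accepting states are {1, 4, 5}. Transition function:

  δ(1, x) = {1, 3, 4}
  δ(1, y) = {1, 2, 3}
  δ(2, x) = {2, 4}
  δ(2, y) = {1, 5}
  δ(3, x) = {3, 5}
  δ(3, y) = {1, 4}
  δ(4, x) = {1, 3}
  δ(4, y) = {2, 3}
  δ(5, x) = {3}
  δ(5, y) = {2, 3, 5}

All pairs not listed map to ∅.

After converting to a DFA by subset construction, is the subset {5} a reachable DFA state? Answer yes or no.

no

Start state of the DFA: {1}.
{1} --x--> {1, 3, 4}  [new]
{1} --y--> {1, 2, 3}  [new]
{1, 3, 4} --x--> {1, 3, 4, 5}  [new]
{1, 3, 4} --y--> {1, 2, 3, 4}  [new]
{1, 2, 3} --x--> {1, 2, 3, 4, 5}  [new]
{1, 2, 3} --y--> {1, 2, 3, 4, 5}  [seen]
{1, 3, 4, 5} --x--> {1, 3, 4, 5}  [seen]
{1, 3, 4, 5} --y--> {1, 2, 3, 4, 5}  [seen]
{1, 2, 3, 4} --x--> {1, 2, 3, 4, 5}  [seen]
{1, 2, 3, 4} --y--> {1, 2, 3, 4, 5}  [seen]
{1, 2, 3, 4, 5} --x--> {1, 2, 3, 4, 5}  [seen]
{1, 2, 3, 4, 5} --y--> {1, 2, 3, 4, 5}  [seen]
Reachable DFA states: {1}, {1, 3, 4}, {1, 2, 3}, {1, 3, 4, 5}, {1, 2, 3, 4}, {1, 2, 3, 4, 5}.
{5} is not among them.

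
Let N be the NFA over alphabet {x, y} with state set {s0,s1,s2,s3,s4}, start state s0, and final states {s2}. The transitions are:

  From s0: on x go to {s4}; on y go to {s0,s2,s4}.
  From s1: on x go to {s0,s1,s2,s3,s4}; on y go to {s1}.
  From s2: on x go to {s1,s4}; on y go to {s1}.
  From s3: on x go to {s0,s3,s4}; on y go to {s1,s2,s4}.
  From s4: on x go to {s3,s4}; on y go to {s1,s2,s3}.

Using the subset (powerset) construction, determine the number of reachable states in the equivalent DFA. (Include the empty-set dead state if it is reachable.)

Start state of the DFA: {s0}.
{s0} --x--> {s4}  [new]
{s0} --y--> {s0,s2,s4}  [new]
{s4} --x--> {s3,s4}  [new]
{s4} --y--> {s1,s2,s3}  [new]
{s0,s2,s4} --x--> {s1,s3,s4}  [new]
{s0,s2,s4} --y--> {s0,s1,s2,s3,s4}  [new]
{s3,s4} --x--> {s0,s3,s4}  [new]
{s3,s4} --y--> {s1,s2,s3,s4}  [new]
{s1,s2,s3} --x--> {s0,s1,s2,s3,s4}  [seen]
{s1,s2,s3} --y--> {s1,s2,s4}  [new]
{s1,s3,s4} --x--> {s0,s1,s2,s3,s4}  [seen]
{s1,s3,s4} --y--> {s1,s2,s3,s4}  [seen]
{s0,s1,s2,s3,s4} --x--> {s0,s1,s2,s3,s4}  [seen]
{s0,s1,s2,s3,s4} --y--> {s0,s1,s2,s3,s4}  [seen]
{s0,s3,s4} --x--> {s0,s3,s4}  [seen]
{s0,s3,s4} --y--> {s0,s1,s2,s3,s4}  [seen]
{s1,s2,s3,s4} --x--> {s0,s1,s2,s3,s4}  [seen]
{s1,s2,s3,s4} --y--> {s1,s2,s3,s4}  [seen]
{s1,s2,s4} --x--> {s0,s1,s2,s3,s4}  [seen]
{s1,s2,s4} --y--> {s1,s2,s3}  [seen]
Reachable DFA states: {s0}, {s4}, {s0,s2,s4}, {s3,s4}, {s1,s2,s3}, {s1,s3,s4}, {s0,s1,s2,s3,s4}, {s0,s3,s4}, {s1,s2,s3,s4}, {s1,s2,s4}.

10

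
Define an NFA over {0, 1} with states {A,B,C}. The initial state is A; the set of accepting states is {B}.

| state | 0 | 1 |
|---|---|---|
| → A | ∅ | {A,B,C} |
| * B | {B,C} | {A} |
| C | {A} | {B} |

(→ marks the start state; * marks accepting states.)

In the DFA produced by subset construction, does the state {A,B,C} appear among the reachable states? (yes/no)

yes

Start state of the DFA: {A}.
{A} --0--> ∅  [new]
{A} --1--> {A,B,C}  [new]
∅ --0--> ∅  [seen]
∅ --1--> ∅  [seen]
{A,B,C} --0--> {A,B,C}  [seen]
{A,B,C} --1--> {A,B,C}  [seen]
Reachable DFA states: {A}, ∅, {A,B,C}.
{A,B,C} is among them.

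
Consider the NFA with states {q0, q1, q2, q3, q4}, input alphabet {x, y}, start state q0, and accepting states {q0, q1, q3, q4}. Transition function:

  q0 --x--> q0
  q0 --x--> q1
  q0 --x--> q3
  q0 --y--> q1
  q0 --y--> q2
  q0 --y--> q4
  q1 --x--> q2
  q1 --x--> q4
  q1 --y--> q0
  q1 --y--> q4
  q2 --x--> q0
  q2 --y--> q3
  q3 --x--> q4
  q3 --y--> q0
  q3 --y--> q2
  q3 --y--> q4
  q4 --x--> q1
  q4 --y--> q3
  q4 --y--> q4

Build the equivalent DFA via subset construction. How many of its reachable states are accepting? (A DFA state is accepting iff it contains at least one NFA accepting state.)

Start state of the DFA: {q0}.
{q0} --x--> {q0, q1, q3}  [new]
{q0} --y--> {q1, q2, q4}  [new]
{q0, q1, q3} --x--> {q0, q1, q2, q3, q4}  [new]
{q0, q1, q3} --y--> {q0, q1, q2, q4}  [new]
{q1, q2, q4} --x--> {q0, q1, q2, q4}  [seen]
{q1, q2, q4} --y--> {q0, q3, q4}  [new]
{q0, q1, q2, q3, q4} --x--> {q0, q1, q2, q3, q4}  [seen]
{q0, q1, q2, q3, q4} --y--> {q0, q1, q2, q3, q4}  [seen]
{q0, q1, q2, q4} --x--> {q0, q1, q2, q3, q4}  [seen]
{q0, q1, q2, q4} --y--> {q0, q1, q2, q3, q4}  [seen]
{q0, q3, q4} --x--> {q0, q1, q3, q4}  [new]
{q0, q3, q4} --y--> {q0, q1, q2, q3, q4}  [seen]
{q0, q1, q3, q4} --x--> {q0, q1, q2, q3, q4}  [seen]
{q0, q1, q3, q4} --y--> {q0, q1, q2, q3, q4}  [seen]
Reachable DFA states: {q0}, {q0, q1, q3}, {q1, q2, q4}, {q0, q1, q2, q3, q4}, {q0, q1, q2, q4}, {q0, q3, q4}, {q0, q1, q3, q4}.
Accepting DFA states (contain an NFA accepting state): {q0}, {q0, q1, q3}, {q1, q2, q4}, {q0, q1, q2, q3, q4}, {q0, q1, q2, q4}, {q0, q3, q4}, {q0, q1, q3, q4}.

7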